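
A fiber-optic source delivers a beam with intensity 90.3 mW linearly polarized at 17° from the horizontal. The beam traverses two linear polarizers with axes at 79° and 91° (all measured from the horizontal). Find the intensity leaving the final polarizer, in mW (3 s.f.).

I ≈ 19.0 mW

I₁ = 90.3 mW · cos²(62°) = 19.9 mW.
I₂ = I₁ · cos²(12°) = 19.9 · 0.9568 = 19.04 mW.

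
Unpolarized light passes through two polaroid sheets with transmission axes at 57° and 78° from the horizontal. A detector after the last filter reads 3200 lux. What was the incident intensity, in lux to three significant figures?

I₀ ≈ 7340 lux

Unpolarized light through the first polarizer → I₁ = ½ I₀, now polarized at 57°.
I₂ = I₁ cos²(78° − 57°) = 0.5 I₀ · cos²(21°) = 0.4358 I₀.
So 3200 lux = 0.4358 I₀, giving I₀ = 3200/0.4358 = 7343 lux.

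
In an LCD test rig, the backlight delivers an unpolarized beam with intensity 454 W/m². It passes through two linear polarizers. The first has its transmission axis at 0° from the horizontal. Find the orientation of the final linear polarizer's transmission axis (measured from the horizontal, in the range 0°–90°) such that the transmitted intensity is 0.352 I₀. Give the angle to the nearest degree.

θ ≈ 33°

Unpolarized light through the first polarizer → I₁ = ½ I₀, now polarized at 0°.
Need I₂/I₀ = 0.352, so cos²(θ − 0°) = 0.352 / 0.5 = 0.704.
θ − 0° = arccos(√0.704) = 33.0°, giving θ ≈ 0 + 33.0 = 33.0°.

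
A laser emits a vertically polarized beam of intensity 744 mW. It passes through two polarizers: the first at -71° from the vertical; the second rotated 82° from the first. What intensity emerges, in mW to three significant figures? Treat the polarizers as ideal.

By Malus's law, I₁ = 744 mW · cos²(71°) = 78.86 mW.
I₂ = I₁ · cos²(82°) = 78.86 · 0.01937 = 1.527 mW.

I ≈ 1.53 mW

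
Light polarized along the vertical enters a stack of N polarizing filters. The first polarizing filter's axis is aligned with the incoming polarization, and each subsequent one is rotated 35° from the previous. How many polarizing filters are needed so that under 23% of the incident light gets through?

N = 5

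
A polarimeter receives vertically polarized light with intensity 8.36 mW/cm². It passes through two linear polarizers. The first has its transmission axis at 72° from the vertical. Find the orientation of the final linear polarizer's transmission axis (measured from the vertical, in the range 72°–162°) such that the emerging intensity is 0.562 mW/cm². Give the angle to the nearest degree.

θ ≈ 105°

I₁ = I₀ cos²(72° − 0°) = I₀ cos²(72°) = 0.09549 I₀.
Target fraction: 0.562 / 8.36 mW/cm² = 0.06722 of I₀.
Need I₂/I₀ = 0.06722, so cos²(θ − 72°) = 0.06722 / 0.09549 = 0.704.
θ − 72° = arccos(√0.704) = 33.0°, giving θ ≈ 72 + 33.0 = 105.0°.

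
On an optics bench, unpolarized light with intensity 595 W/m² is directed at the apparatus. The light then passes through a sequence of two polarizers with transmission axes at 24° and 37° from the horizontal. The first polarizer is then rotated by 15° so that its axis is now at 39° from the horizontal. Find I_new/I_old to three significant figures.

Before rotation:
Unpolarized light through the first polarizer → I₁ = ½ I₀, now polarized at 24°.
I₂ = I₁ cos²(37° − 24°) = 0.5 I₀ · cos²(13°) = 0.4747 I₀.
After rotation:
Unpolarized light through the first polarizer → I₁ = ½ I₀, now polarized at 39°.
I₂ = I₁ cos²(37° − 39°) = 0.5 I₀ · cos²(2°) = 0.4994 I₀.
Ratio = 0.4994 / 0.4747 = 1.052.

I_new/I_old ≈ 1.05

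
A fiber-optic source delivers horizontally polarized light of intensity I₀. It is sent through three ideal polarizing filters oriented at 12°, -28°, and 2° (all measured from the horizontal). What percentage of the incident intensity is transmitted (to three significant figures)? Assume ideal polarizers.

By Malus's law, I₁ = I₀ cos²(12° − 0°) = I₀ cos²(12°) = 0.9568 I₀.
I₂ = I₁ cos²(-28° − 12°) = 0.9568 I₀ · cos²(40°) = 0.5615 I₀.
I₃ = I₂ cos²(2° + 28°) = 0.5615 I₀ · cos²(30°) = 0.4211 I₀.
That is 42.11% of the incident intensity.

≈ 42.1%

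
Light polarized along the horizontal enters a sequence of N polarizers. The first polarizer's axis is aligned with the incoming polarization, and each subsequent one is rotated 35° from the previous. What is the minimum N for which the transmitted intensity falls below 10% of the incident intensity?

First polarizer is aligned with the polarization: full transmission.
Each further stage multiplies by cos²(35°) = 0.671.
After N polarizers: T = 0.671^(N−1). Require T < 0.10 ⇒ N−1 > ln(0.10)/ln(0.671) = 5.77, so N−1 ≥ 6 and N = 7.
Check: N=7 gives T = 0.09128 < 0.10; N=6 gives T = 0.136.

N = 7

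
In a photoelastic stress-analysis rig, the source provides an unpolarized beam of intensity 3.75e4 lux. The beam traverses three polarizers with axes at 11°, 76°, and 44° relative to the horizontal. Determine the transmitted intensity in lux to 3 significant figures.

I ≈ 2410 lux

Unpolarized light through the first polarizer → I₁ = 3.75e4 lux/2 = 1.875e+04 lux, polarized at 11°.
I₂ = I₁ · cos²(65°) = 1.875e+04 · 0.1786 = 3349 lux.
I₃ = I₂ · cos²(32°) = 3349 · 0.7192 = 2408 lux.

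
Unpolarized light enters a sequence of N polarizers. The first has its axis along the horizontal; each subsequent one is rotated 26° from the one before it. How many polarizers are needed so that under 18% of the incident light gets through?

First polarizer halves the unpolarized light: factor 1/2.
Each further stage multiplies by cos²(26°) = 0.8078.
After N polarizers: T = 0.5·0.8078^(N−1). Require T < 0.18 ⇒ N−1 > ln(0.18/0.5)/ln(0.8078) = 4.79, so N−1 ≥ 5 and N = 6.
Check: N=6 gives T = 0.172 < 0.18; N=5 gives T = 0.2129.

N = 6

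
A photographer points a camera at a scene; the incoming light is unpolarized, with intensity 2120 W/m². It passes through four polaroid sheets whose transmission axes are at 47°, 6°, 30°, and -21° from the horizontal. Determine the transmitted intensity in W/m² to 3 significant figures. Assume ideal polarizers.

Unpolarized light through the first polarizer → I₁ = 2120 W/m²/2 = 1060 W/m², polarized at 47°.
I₂ = I₁ · cos²(41°) = 1060 · 0.5696 = 603.8 W/m².
I₃ = I₂ · cos²(24°) = 603.8 · 0.8346 = 503.9 W/m².
I₄ = I₃ · cos²(51°) = 503.9 · 0.396 = 199.6 W/m².

I ≈ 200 W/m²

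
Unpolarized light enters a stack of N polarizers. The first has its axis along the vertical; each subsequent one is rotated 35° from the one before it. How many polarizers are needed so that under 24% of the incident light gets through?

N = 3

First polarizer halves the unpolarized light: factor 1/2.
Each further stage multiplies by cos²(35°) = 0.671.
After N polarizers: T = 0.5·0.671^(N−1). Require T < 0.24 ⇒ N−1 > ln(0.24/0.5)/ln(0.671) = 1.84, so N−1 ≥ 2 and N = 3.
Check: N=3 gives T = 0.2251 < 0.24; N=2 gives T = 0.3355.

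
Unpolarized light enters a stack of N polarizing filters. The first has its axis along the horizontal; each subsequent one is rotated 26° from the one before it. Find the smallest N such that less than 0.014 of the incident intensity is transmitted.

N = 18

First polarizer halves the unpolarized light: factor 1/2.
Each further stage multiplies by cos²(26°) = 0.8078.
After N polarizers: T = 0.5·0.8078^(N−1). Require T < 0.014 ⇒ N−1 > ln(0.014/0.5)/ln(0.8078) = 16.75, so N−1 ≥ 17 and N = 18.
Check: N=18 gives T = 0.01329 < 0.014; N=17 gives T = 0.01645.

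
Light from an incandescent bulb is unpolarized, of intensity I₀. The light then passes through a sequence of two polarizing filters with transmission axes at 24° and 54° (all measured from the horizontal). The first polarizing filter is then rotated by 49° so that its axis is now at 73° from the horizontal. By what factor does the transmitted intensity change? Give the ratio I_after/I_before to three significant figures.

Before rotation:
Unpolarized light through the first polarizer → I₁ = ½ I₀, now polarized at 24°.
I₂ = I₁ cos²(54° − 24°) = 0.5 I₀ · cos²(30°) = 0.375 I₀.
After rotation:
Unpolarized light through the first polarizer → I₁ = ½ I₀, now polarized at 73°.
I₂ = I₁ cos²(54° − 73°) = 0.5 I₀ · cos²(19°) = 0.447 I₀.
Ratio = 0.447 / 0.375 = 1.192.

I_new/I_old ≈ 1.19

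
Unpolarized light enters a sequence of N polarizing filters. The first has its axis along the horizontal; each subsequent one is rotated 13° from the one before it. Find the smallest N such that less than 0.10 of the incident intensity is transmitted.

First polarizer halves the unpolarized light: factor 1/2.
Each further stage multiplies by cos²(13°) = 0.9494.
After N polarizers: T = 0.5·0.9494^(N−1). Require T < 0.10 ⇒ N−1 > ln(0.10/0.5)/ln(0.9494) = 30.99, so N−1 ≥ 31 and N = 32.
Check: N=32 gives T = 0.09997 < 0.10; N=31 gives T = 0.1053.

N = 32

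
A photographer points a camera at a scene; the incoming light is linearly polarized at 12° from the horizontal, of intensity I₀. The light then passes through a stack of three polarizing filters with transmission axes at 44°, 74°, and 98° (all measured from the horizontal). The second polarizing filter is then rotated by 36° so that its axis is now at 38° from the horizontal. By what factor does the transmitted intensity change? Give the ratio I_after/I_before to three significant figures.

I_new/I_old ≈ 0.395

Before rotation:
By Malus's law, I₁ = I₀ cos²(44° − 12°) = I₀ cos²(32°) = 0.7192 I₀.
I₂ = I₁ cos²(74° − 44°) = 0.7192 I₀ · cos²(30°) = 0.5394 I₀.
I₃ = I₂ cos²(98° − 74°) = 0.5394 I₀ · cos²(24°) = 0.4502 I₀.
After rotation:
I₁ = I₀ cos²(44° − 12°) = I₀ cos²(32°) = 0.7192 I₀.
I₂ = I₁ cos²(38° − 44°) = 0.7192 I₀ · cos²(6°) = 0.7113 I₀.
I₃ = I₂ cos²(98° − 38°) = 0.7113 I₀ · cos²(60°) = 0.1778 I₀.
Ratio = 0.1778 / 0.4502 = 0.395.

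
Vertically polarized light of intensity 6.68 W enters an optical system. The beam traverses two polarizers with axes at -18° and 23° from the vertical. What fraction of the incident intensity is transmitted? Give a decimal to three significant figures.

I/I₀ ≈ 0.515

I₁ = 6.68 W · cos²(18°) = 6.042 W.
I₂ = I₁ · cos²(41°) = 6.042 · 0.5696 = 3.442 W.
Transmitted fraction = 0.5152.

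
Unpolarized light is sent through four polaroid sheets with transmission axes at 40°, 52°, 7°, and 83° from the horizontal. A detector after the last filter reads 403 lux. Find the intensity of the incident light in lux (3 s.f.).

Unpolarized light through the first polarizer → I₁ = ½ I₀, now polarized at 40°.
I₂ = I₁ cos²(52° − 40°) = 0.5 I₀ · cos²(12°) = 0.4784 I₀.
I₃ = I₂ cos²(7° − 52°) = 0.4784 I₀ · cos²(45°) = 0.2392 I₀.
I₄ = I₃ cos²(83° − 7°) = 0.2392 I₀ · cos²(76°) = 0.014 I₀.
So 403 lux = 0.014 I₀, giving I₀ = 403/0.014 = 2.879e+04 lux.

I₀ ≈ 2.88e4 lux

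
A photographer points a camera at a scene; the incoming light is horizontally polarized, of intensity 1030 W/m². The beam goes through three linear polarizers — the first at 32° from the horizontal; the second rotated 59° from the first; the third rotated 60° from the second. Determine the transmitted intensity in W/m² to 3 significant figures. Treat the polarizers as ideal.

I ≈ 49.1 W/m²

I₁ = 1030 W/m² · cos²(32°) = 740.8 W/m².
I₂ = I₁ · cos²(59°) = 740.8 · 0.2653 = 196.5 W/m².
I₃ = I₂ · cos²(60°) = 196.5 · 0.25 = 49.12 W/m².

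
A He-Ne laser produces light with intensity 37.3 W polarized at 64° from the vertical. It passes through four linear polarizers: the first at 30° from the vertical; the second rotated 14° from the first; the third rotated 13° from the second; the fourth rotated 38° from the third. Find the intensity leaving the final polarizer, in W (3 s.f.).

I ≈ 14.2 W

I₁ = 37.3 W · cos²(34°) = 25.64 W.
I₂ = I₁ · cos²(14°) = 25.64 · 0.9415 = 24.14 W.
I₃ = I₂ · cos²(13°) = 24.14 · 0.9494 = 22.91 W.
I₄ = I₃ · cos²(38°) = 22.91 · 0.621 = 14.23 W.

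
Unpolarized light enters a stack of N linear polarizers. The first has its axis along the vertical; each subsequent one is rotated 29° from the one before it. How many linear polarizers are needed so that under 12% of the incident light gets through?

N = 7

First polarizer halves the unpolarized light: factor 1/2.
Each further stage multiplies by cos²(29°) = 0.765.
After N polarizers: T = 0.5·0.765^(N−1). Require T < 0.12 ⇒ N−1 > ln(0.12/0.5)/ln(0.765) = 5.33, so N−1 ≥ 6 and N = 7.
Check: N=7 gives T = 0.1002 < 0.12; N=6 gives T = 0.131.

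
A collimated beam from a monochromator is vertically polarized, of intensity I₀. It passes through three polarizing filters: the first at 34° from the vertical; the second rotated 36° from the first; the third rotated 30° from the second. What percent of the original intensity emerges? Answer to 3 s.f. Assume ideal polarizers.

I₁ = I₀ cos²(34° − 0°) = I₀ cos²(34°) = 0.6873 I₀.
I₂ = I₁ cos²(36°) = 0.6873 · 0.6545 I₀ = 0.4498 I₀.
I₃ = I₂ cos²(30°) = 0.4498 · 0.75 I₀ = 0.3374 I₀.
That is 33.74% of the incident intensity.

≈ 33.7%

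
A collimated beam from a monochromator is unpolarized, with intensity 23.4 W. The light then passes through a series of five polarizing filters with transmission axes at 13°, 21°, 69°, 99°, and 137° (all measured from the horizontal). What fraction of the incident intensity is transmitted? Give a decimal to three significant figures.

I/I₀ ≈ 0.102

Unpolarized light through the first polarizer → I₁ = 23.4 W/2 = 11.7 W, polarized at 13°.
I₂ = I₁ · cos²(8°) = 11.7 · 0.9806 = 11.47 W.
I₃ = I₂ · cos²(48°) = 11.47 · 0.4477 = 5.137 W.
I₄ = I₃ · cos²(30°) = 5.137 · 0.75 = 3.853 W.
I₅ = I₄ · cos²(38°) = 3.853 · 0.621 = 2.392 W.
Transmitted fraction = 0.1022.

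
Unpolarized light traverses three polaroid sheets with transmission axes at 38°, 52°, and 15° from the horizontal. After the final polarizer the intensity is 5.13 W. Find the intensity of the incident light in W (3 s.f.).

Unpolarized light through the first polarizer → I₁ = ½ I₀, now polarized at 38°.
I₂ = I₁ cos²(52° − 38°) = 0.5 I₀ · cos²(14°) = 0.4707 I₀.
I₃ = I₂ cos²(15° − 52°) = 0.4707 I₀ · cos²(37°) = 0.3002 I₀.
So 5.13 W = 0.3002 I₀, giving I₀ = 5.13/0.3002 = 17.09 W.

I₀ ≈ 17.1 W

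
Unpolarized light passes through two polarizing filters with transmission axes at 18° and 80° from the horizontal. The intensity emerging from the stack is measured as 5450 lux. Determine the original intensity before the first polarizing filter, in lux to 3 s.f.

I₀ ≈ 4.95e4 lux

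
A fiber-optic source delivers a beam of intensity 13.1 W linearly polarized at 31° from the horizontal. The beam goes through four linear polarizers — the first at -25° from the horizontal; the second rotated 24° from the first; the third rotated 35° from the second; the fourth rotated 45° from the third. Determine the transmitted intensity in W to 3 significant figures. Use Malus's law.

By Malus's law, I₁ = 13.1 W · cos²(56°) = 4.096 W.
I₂ = I₁ · cos²(24°) = 4.096 · 0.8346 = 3.419 W.
I₃ = I₂ · cos²(35°) = 3.419 · 0.671 = 2.294 W.
I₄ = I₃ · cos²(45°) = 2.294 · 0.5 = 1.147 W.

I ≈ 1.15 W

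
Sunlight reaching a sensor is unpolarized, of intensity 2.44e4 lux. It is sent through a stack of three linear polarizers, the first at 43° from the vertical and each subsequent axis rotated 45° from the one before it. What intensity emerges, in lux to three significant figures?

I ≈ 3050 lux

Unpolarized light through the first polarizer → I₁ = 2.44e4 lux/2 = 1.22e+04 lux, polarized at 43°.
I₂ = I₁ · cos²(45°) = 1.22e+04 · 0.5 = 6100 lux.
I₃ = I₂ · cos²(45°) = 6100 · 0.5 = 3050 lux.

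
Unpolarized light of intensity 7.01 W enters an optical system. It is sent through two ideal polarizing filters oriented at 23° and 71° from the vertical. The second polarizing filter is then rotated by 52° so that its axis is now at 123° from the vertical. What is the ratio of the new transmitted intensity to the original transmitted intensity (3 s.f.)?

I_new/I_old ≈ 0.0673

Before rotation:
Unpolarized light through the first polarizer → I₁ = ½ I₀, now polarized at 23°.
I₂ = I₁ cos²(71° − 23°) = 0.5 I₀ · cos²(48°) = 0.2239 I₀.
After rotation:
Unpolarized light through the first polarizer → I₁ = ½ I₀, now polarized at 23°.
Angle between axes 1 and 2: 80°. I₂ = 0.5 I₀ · cos²(80°) = 0.01508 I₀.
Ratio = 0.01508 / 0.2239 = 0.06735.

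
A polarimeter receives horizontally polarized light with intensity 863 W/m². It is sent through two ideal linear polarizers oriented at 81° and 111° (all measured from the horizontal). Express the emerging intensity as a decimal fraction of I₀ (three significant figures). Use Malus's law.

I/I₀ ≈ 0.0184

By Malus's law, I₁ = 863 W/m² · cos²(81°) = 21.12 W/m².
I₂ = I₁ · cos²(30°) = 21.12 · 0.75 = 15.84 W/m².
Transmitted fraction = 0.01835.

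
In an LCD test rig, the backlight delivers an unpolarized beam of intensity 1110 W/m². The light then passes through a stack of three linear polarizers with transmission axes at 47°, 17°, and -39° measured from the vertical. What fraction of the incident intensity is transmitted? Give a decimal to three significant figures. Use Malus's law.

I/I₀ ≈ 0.117

Unpolarized light through the first polarizer → I₁ = 1110 W/m²/2 = 555 W/m², polarized at 47°.
I₂ = I₁ · cos²(30°) = 555 · 0.75 = 416.3 W/m².
I₃ = I₂ · cos²(56°) = 416.3 · 0.3127 = 130.2 W/m².
Transmitted fraction = 0.1173.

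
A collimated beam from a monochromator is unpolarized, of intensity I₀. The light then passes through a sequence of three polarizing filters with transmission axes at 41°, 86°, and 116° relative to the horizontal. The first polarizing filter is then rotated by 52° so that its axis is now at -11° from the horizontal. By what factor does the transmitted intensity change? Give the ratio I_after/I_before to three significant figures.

I_new/I_old ≈ 0.0297

Before rotation:
Unpolarized light through the first polarizer → I₁ = ½ I₀, now polarized at 41°.
I₂ = I₁ cos²(86° − 41°) = 0.5 I₀ · cos²(45°) = 0.25 I₀.
I₃ = I₂ cos²(116° − 86°) = 0.25 I₀ · cos²(30°) = 0.1875 I₀.
After rotation:
Unpolarized light through the first polarizer → I₁ = ½ I₀, now polarized at -11°.
Angle between axes 1 and 2: 83°. I₂ = 0.5 I₀ · cos²(83°) = 0.007426 I₀.
I₃ = I₂ cos²(116° − 86°) = 0.007426 I₀ · cos²(30°) = 0.00557 I₀.
Ratio = 0.00557 / 0.1875 = 0.0297.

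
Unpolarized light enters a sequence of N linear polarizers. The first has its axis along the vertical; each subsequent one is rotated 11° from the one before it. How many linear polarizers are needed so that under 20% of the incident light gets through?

N = 26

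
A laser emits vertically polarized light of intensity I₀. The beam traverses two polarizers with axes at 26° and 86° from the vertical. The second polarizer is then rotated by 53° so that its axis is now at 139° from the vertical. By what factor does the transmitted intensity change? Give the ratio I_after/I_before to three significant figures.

I_new/I_old ≈ 0.611

Before rotation:
By Malus's law, I₁ = I₀ cos²(26° − 0°) = I₀ cos²(26°) = 0.8078 I₀.
I₂ = I₁ cos²(86° − 26°) = 0.8078 I₀ · cos²(60°) = 0.202 I₀.
After rotation:
I₁ = I₀ cos²(26° − 0°) = I₀ cos²(26°) = 0.8078 I₀.
Angle between axes 1 and 2: 67°. I₂ = 0.8078 I₀ · cos²(67°) = 0.1233 I₀.
Ratio = 0.1233 / 0.202 = 0.6107.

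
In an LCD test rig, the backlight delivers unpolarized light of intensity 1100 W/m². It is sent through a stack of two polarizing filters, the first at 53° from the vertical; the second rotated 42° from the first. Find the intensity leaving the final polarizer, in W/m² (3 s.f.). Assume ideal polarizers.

Unpolarized light through the first polarizer → I₁ = 1100 W/m²/2 = 550 W/m², polarized at 53°.
I₂ = I₁ · cos²(42°) = 550 · 0.5523 = 303.7 W/m².

I ≈ 304 W/m²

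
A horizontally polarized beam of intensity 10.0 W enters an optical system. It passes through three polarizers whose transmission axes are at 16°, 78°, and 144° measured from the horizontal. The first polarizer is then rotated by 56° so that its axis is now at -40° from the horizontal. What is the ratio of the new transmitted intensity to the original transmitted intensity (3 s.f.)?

I_new/I_old ≈ 0.635

Before rotation:
I₁ = I₀ cos²(16° − 0°) = I₀ cos²(16°) = 0.924 I₀.
I₂ = I₁ cos²(78° − 16°) = 0.924 I₀ · cos²(62°) = 0.2037 I₀.
I₃ = I₂ cos²(144° − 78°) = 0.2037 I₀ · cos²(66°) = 0.03369 I₀.
After rotation:
I₁ = I₀ cos²(-40° − 0°) = I₀ cos²(40°) = 0.5868 I₀.
Angle between axes 1 and 2: 62°. I₂ = 0.5868 I₀ · cos²(62°) = 0.1293 I₀.
I₃ = I₂ cos²(144° − 78°) = 0.1293 I₀ · cos²(66°) = 0.0214 I₀.
Ratio = 0.0214 / 0.03369 = 0.6351.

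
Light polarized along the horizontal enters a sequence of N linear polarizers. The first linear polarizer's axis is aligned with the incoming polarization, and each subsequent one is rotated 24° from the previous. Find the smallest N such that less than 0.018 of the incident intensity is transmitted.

First polarizer is aligned with the polarization: full transmission.
Each further stage multiplies by cos²(24°) = 0.8346.
After N polarizers: T = 0.8346^(N−1). Require T < 0.018 ⇒ N−1 > ln(0.018)/ln(0.8346) = 22.21, so N−1 ≥ 23 and N = 24.
Check: N=24 gives T = 0.01562 < 0.018; N=23 gives T = 0.01871.

N = 24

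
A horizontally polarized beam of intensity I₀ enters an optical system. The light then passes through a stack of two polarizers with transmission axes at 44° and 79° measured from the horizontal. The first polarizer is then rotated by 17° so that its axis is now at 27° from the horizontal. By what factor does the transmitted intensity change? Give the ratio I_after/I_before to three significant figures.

Before rotation:
By Malus's law, I₁ = I₀ cos²(44° − 0°) = I₀ cos²(44°) = 0.5174 I₀.
I₂ = I₁ cos²(79° − 44°) = 0.5174 I₀ · cos²(35°) = 0.3472 I₀.
After rotation:
I₁ = I₀ cos²(27° − 0°) = I₀ cos²(27°) = 0.7939 I₀.
I₂ = I₁ cos²(79° − 27°) = 0.7939 I₀ · cos²(52°) = 0.3009 I₀.
Ratio = 0.3009 / 0.3472 = 0.8667.

I_new/I_old ≈ 0.867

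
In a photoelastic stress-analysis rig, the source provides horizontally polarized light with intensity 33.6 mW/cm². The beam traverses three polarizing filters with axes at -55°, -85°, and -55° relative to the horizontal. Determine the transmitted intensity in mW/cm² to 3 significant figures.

By Malus's law, I₁ = 33.6 mW/cm² · cos²(55°) = 11.05 mW/cm².
I₂ = I₁ · cos²(30°) = 11.05 · 0.75 = 8.291 mW/cm².
I₃ = I₂ · cos²(30°) = 8.291 · 0.75 = 6.218 mW/cm².

I ≈ 6.22 mW/cm²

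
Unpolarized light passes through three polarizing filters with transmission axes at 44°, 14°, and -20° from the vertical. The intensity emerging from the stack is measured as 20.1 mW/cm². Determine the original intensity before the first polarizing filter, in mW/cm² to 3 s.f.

I₀ ≈ 78.0 mW/cm²

Unpolarized light through the first polarizer → I₁ = ½ I₀, now polarized at 44°.
I₂ = I₁ cos²(14° − 44°) = 0.5 I₀ · cos²(30°) = 0.375 I₀.
I₃ = I₂ cos²(-20° − 14°) = 0.375 I₀ · cos²(34°) = 0.2577 I₀.
So 20.1 mW/cm² = 0.2577 I₀, giving I₀ = 20.1/0.2577 = 77.99 mW/cm².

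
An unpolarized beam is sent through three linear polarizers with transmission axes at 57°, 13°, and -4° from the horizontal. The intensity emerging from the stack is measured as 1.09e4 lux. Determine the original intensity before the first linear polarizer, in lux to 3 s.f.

Unpolarized light through the first polarizer → I₁ = ½ I₀, now polarized at 57°.
I₂ = I₁ cos²(13° − 57°) = 0.5 I₀ · cos²(44°) = 0.2587 I₀.
I₃ = I₂ cos²(-4° − 13°) = 0.2587 I₀ · cos²(17°) = 0.2366 I₀.
So 1.09e4 lux = 0.2366 I₀, giving I₀ = 1.09e4/0.2366 = 4.607e+04 lux.

I₀ ≈ 4.61e4 lux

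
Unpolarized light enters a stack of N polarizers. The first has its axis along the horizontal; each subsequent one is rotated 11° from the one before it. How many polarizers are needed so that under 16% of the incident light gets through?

First polarizer halves the unpolarized light: factor 1/2.
Each further stage multiplies by cos²(11°) = 0.9636.
After N polarizers: T = 0.5·0.9636^(N−1). Require T < 0.16 ⇒ N−1 > ln(0.16/0.5)/ln(0.9636) = 30.72, so N−1 ≥ 31 and N = 32.
Check: N=32 gives T = 0.1584 < 0.16; N=31 gives T = 0.1643.

N = 32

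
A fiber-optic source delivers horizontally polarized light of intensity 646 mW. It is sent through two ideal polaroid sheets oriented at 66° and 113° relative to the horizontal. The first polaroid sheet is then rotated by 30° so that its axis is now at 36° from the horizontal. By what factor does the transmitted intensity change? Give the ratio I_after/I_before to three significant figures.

Before rotation:
I₁ = I₀ cos²(66° − 0°) = I₀ cos²(66°) = 0.1654 I₀.
I₂ = I₁ cos²(113° − 66°) = 0.1654 I₀ · cos²(47°) = 0.07695 I₀.
After rotation:
I₁ = I₀ cos²(36° − 0°) = I₀ cos²(36°) = 0.6545 I₀.
I₂ = I₁ cos²(113° − 36°) = 0.6545 I₀ · cos²(77°) = 0.03312 I₀.
Ratio = 0.03312 / 0.07695 = 0.4304.

I_new/I_old ≈ 0.430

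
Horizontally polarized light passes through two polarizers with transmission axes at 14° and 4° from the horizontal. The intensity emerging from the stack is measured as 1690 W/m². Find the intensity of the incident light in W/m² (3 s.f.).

I₀ ≈ 1850 W/m²

I₁ = I₀ cos²(14° − 0°) = I₀ cos²(14°) = 0.9415 I₀.
I₂ = I₁ cos²(4° − 14°) = 0.9415 I₀ · cos²(10°) = 0.9131 I₀.
So 1690 W/m² = 0.9131 I₀, giving I₀ = 1690/0.9131 = 1851 W/m².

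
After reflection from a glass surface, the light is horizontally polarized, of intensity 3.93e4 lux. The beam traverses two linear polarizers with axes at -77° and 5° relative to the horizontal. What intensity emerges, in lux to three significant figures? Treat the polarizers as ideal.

I ≈ 38.5 lux

By Malus's law, I₁ = 3.93e4 lux · cos²(77°) = 1989 lux.
I₂ = I₁ · cos²(82°) = 1989 · 0.01937 = 38.52 lux.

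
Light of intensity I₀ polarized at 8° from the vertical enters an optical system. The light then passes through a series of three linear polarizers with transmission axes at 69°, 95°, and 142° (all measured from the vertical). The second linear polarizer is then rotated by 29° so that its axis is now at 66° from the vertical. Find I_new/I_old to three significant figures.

I_new/I_old ≈ 0.155

Before rotation:
By Malus's law, I₁ = I₀ cos²(69° − 8°) = I₀ cos²(61°) = 0.235 I₀.
I₂ = I₁ cos²(95° − 69°) = 0.235 I₀ · cos²(26°) = 0.1899 I₀.
I₃ = I₂ cos²(142° − 95°) = 0.1899 I₀ · cos²(47°) = 0.08831 I₀.
After rotation:
I₁ = I₀ cos²(69° − 8°) = I₀ cos²(61°) = 0.235 I₀.
I₂ = I₁ cos²(66° − 69°) = 0.235 I₀ · cos²(3°) = 0.2344 I₀.
I₃ = I₂ cos²(142° − 66°) = 0.2344 I₀ · cos²(76°) = 0.01372 I₀.
Ratio = 0.01372 / 0.08831 = 0.1553.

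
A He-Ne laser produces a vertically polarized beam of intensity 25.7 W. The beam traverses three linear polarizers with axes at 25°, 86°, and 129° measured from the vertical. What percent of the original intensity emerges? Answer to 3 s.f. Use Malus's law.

By Malus's law, I₁ = 25.7 W · cos²(25°) = 21.11 W.
I₂ = I₁ · cos²(61°) = 21.11 · 0.235 = 4.962 W.
I₃ = I₂ · cos²(43°) = 4.962 · 0.5349 = 2.654 W.
That is 10.33% of the incident intensity.

≈ 10.3%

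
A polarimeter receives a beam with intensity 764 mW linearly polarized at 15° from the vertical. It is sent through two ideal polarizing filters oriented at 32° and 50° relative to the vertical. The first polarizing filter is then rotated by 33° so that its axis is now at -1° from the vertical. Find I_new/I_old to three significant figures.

I_new/I_old ≈ 0.442

Before rotation:
I₁ = I₀ cos²(32° − 15°) = I₀ cos²(17°) = 0.9145 I₀.
I₂ = I₁ cos²(50° − 32°) = 0.9145 I₀ · cos²(18°) = 0.8272 I₀.
After rotation:
I₁ = I₀ cos²(-1° − 15°) = I₀ cos²(16°) = 0.924 I₀.
I₂ = I₁ cos²(50° + 1°) = 0.924 I₀ · cos²(51°) = 0.366 I₀.
Ratio = 0.366 / 0.8272 = 0.4424.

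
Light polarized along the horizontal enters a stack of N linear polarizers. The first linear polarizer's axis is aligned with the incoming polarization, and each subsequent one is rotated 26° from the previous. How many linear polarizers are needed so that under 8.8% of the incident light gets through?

N = 13

First polarizer is aligned with the polarization: full transmission.
Each further stage multiplies by cos²(26°) = 0.8078.
After N polarizers: T = 0.8078^(N−1). Require T < 0.088 ⇒ N−1 > ln(0.088)/ln(0.8078) = 11.39, so N−1 ≥ 12 and N = 13.
Check: N=13 gives T = 0.07724 < 0.088; N=12 gives T = 0.09561.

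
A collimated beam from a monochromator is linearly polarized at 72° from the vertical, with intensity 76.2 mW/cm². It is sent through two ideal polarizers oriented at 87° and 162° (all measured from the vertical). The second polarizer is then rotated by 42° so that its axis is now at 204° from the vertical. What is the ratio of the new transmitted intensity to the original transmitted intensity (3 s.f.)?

Before rotation:
I₁ = I₀ cos²(87° − 72°) = I₀ cos²(15°) = 0.933 I₀.
I₂ = I₁ cos²(162° − 87°) = 0.933 I₀ · cos²(75°) = 0.0625 I₀.
After rotation:
I₁ = I₀ cos²(87° − 72°) = I₀ cos²(15°) = 0.933 I₀.
Angle between axes 1 and 2: 63°. I₂ = 0.933 I₀ · cos²(63°) = 0.1923 I₀.
Ratio = 0.1923 / 0.0625 = 3.077.

I_new/I_old ≈ 3.08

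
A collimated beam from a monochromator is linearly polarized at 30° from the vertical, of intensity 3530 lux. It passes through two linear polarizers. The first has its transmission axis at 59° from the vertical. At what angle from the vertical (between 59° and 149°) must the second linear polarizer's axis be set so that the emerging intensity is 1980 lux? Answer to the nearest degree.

By Malus's law, I₁ = I₀ cos²(59° − 30°) = I₀ cos²(29°) = 0.765 I₀.
Target fraction: 1980 / 3530 lux = 0.5609 of I₀.
Need I₂/I₀ = 0.5609, so cos²(θ − 59°) = 0.5609 / 0.765 = 0.7332.
θ − 59° = arccos(√0.7332) = 31.1°, giving θ ≈ 59 + 31.1 = 90.1°.

θ ≈ 90°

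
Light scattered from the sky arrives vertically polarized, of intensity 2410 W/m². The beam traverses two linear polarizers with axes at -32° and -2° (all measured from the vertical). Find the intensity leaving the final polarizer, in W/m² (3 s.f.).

I ≈ 1300 W/m²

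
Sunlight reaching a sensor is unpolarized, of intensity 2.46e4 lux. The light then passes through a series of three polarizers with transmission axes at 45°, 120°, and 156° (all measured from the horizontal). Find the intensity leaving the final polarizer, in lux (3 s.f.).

I ≈ 539 lux

Unpolarized light through the first polarizer → I₁ = 2.46e4 lux/2 = 1.23e+04 lux, polarized at 45°.
I₂ = I₁ · cos²(75°) = 1.23e+04 · 0.06699 = 823.9 lux.
I₃ = I₂ · cos²(36°) = 823.9 · 0.6545 = 539.3 lux.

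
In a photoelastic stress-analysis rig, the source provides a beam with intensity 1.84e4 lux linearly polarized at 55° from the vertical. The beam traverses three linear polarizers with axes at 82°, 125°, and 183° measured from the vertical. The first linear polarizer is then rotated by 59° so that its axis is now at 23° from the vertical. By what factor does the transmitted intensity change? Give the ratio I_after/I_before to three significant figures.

Before rotation:
I₁ = I₀ cos²(82° − 55°) = I₀ cos²(27°) = 0.7939 I₀.
I₂ = I₁ cos²(125° − 82°) = 0.7939 I₀ · cos²(43°) = 0.4246 I₀.
I₃ = I₂ cos²(183° − 125°) = 0.4246 I₀ · cos²(58°) = 0.1192 I₀.
After rotation:
I₁ = I₀ cos²(23° − 55°) = I₀ cos²(32°) = 0.7192 I₀.
Angle between axes 1 and 2: 78°. I₂ = 0.7192 I₀ · cos²(78°) = 0.03109 I₀.
I₃ = I₂ cos²(183° − 125°) = 0.03109 I₀ · cos²(58°) = 0.00873 I₀.
Ratio = 0.00873 / 0.1192 = 0.07321.

I_new/I_old ≈ 0.0732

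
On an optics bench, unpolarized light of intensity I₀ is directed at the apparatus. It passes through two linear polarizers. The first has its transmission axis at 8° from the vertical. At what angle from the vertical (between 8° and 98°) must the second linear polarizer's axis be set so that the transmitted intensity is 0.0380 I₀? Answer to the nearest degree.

θ ≈ 82°

Unpolarized light through the first polarizer → I₁ = ½ I₀, now polarized at 8°.
Need I₂/I₀ = 0.038, so cos²(θ − 8°) = 0.038 / 0.5 = 0.076.
θ − 8° = arccos(√0.076) = 74.0°, giving θ ≈ 8 + 74.0 = 82.0°.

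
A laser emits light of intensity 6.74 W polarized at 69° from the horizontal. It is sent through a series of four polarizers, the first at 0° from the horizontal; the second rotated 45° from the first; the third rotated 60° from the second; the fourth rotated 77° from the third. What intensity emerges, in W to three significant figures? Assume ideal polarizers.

By Malus's law, I₁ = 6.74 W · cos²(69°) = 0.8656 W.
I₂ = I₁ · cos²(45°) = 0.8656 · 0.5 = 0.4328 W.
I₃ = I₂ · cos²(60°) = 0.4328 · 0.25 = 0.1082 W.
I₄ = I₃ · cos²(77°) = 0.1082 · 0.0506 = 0.005475 W.

I ≈ 0.00548 W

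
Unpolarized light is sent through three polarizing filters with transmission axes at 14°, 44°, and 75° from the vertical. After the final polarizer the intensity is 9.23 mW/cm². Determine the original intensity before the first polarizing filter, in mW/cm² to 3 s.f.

I₀ ≈ 33.5 mW/cm²

Unpolarized light through the first polarizer → I₁ = ½ I₀, now polarized at 14°.
I₂ = I₁ cos²(44° − 14°) = 0.5 I₀ · cos²(30°) = 0.375 I₀.
I₃ = I₂ cos²(75° − 44°) = 0.375 I₀ · cos²(31°) = 0.2755 I₀.
So 9.23 mW/cm² = 0.2755 I₀, giving I₀ = 9.23/0.2755 = 33.5 mW/cm².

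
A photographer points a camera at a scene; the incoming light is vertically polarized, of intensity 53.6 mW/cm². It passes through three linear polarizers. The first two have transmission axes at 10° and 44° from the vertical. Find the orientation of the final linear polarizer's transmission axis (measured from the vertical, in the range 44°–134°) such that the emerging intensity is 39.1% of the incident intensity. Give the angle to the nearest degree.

By Malus's law, I₁ = I₀ cos²(10° − 0°) = I₀ cos²(10°) = 0.9698 I₀.
I₂ = I₁ cos²(44° − 10°) = 0.9698 I₀ · cos²(34°) = 0.6666 I₀.
Need I₃/I₀ = 0.391, so cos²(θ − 44°) = 0.391 / 0.6666 = 0.5866.
θ − 44° = arccos(√0.5866) = 40.0°, giving θ ≈ 44 + 40.0 = 84.0°.

θ ≈ 84°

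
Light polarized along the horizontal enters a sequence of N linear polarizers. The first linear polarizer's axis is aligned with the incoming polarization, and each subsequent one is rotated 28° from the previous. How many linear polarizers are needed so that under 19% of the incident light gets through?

First polarizer is aligned with the polarization: full transmission.
Each further stage multiplies by cos²(28°) = 0.7796.
After N polarizers: T = 0.7796^(N−1). Require T < 0.19 ⇒ N−1 > ln(0.19)/ln(0.7796) = 6.67, so N−1 ≥ 7 and N = 8.
Check: N=8 gives T = 0.175 < 0.19; N=7 gives T = 0.2245.

N = 8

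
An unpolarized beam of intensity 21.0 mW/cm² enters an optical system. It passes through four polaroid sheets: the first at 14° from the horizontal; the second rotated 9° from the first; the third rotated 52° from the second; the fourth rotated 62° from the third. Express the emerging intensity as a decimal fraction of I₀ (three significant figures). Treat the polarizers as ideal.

I/I₀ ≈ 0.0407

Unpolarized light through the first polarizer → I₁ = 21.0 mW/cm²/2 = 10.5 mW/cm², polarized at 14°.
I₂ = I₁ · cos²(9°) = 10.5 · 0.9755 = 10.24 mW/cm².
I₃ = I₂ · cos²(52°) = 10.24 · 0.379 = 3.883 mW/cm².
I₄ = I₃ · cos²(62°) = 3.883 · 0.2204 = 0.8557 mW/cm².
Transmitted fraction = 0.04075.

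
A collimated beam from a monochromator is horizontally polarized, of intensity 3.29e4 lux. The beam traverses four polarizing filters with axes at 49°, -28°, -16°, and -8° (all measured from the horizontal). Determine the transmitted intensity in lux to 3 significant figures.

I ≈ 672 lux

I₁ = 3.29e4 lux · cos²(49°) = 1.416e+04 lux.
I₂ = I₁ · cos²(77°) = 1.416e+04 · 0.0506 = 716.6 lux.
I₃ = I₂ · cos²(12°) = 716.6 · 0.9568 = 685.6 lux.
I₄ = I₃ · cos²(8°) = 685.6 · 0.9806 = 672.3 lux.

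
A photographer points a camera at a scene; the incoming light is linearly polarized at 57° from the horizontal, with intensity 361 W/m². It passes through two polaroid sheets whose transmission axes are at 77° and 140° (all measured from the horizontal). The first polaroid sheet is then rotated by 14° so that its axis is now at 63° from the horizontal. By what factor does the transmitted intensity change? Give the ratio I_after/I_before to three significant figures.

I_new/I_old ≈ 0.275

Before rotation:
By Malus's law, I₁ = I₀ cos²(77° − 57°) = I₀ cos²(20°) = 0.883 I₀.
I₂ = I₁ cos²(140° − 77°) = 0.883 I₀ · cos²(63°) = 0.182 I₀.
After rotation:
I₁ = I₀ cos²(63° − 57°) = I₀ cos²(6°) = 0.9891 I₀.
I₂ = I₁ cos²(140° − 63°) = 0.9891 I₀ · cos²(77°) = 0.05005 I₀.
Ratio = 0.05005 / 0.182 = 0.275.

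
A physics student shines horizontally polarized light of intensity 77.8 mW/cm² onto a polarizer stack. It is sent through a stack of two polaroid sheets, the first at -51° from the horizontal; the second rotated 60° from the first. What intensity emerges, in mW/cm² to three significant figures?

By Malus's law, I₁ = 77.8 mW/cm² · cos²(51°) = 30.81 mW/cm².
I₂ = I₁ · cos²(60°) = 30.81 · 0.25 = 7.703 mW/cm².

I ≈ 7.70 mW/cm²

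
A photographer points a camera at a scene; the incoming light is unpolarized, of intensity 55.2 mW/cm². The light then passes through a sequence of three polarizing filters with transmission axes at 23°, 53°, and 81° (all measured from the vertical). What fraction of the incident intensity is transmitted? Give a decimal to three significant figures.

I/I₀ ≈ 0.292

Unpolarized light through the first polarizer → I₁ = 55.2 mW/cm²/2 = 27.6 mW/cm², polarized at 23°.
I₂ = I₁ · cos²(30°) = 27.6 · 0.75 = 20.7 mW/cm².
I₃ = I₂ · cos²(28°) = 20.7 · 0.7796 = 16.14 mW/cm².
Transmitted fraction = 0.2923.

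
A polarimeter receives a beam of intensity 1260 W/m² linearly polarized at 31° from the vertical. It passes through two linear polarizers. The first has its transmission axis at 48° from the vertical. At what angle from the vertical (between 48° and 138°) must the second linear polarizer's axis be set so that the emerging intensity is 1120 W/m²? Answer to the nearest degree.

θ ≈ 58°

By Malus's law, I₁ = I₀ cos²(48° − 31°) = I₀ cos²(17°) = 0.9145 I₀.
Target fraction: 1120 / 1260 W/m² = 0.8889 of I₀.
Need I₂/I₀ = 0.8889, so cos²(θ − 48°) = 0.8889 / 0.9145 = 0.972.
θ − 48° = arccos(√0.972) = 9.6°, giving θ ≈ 48 + 9.6 = 57.6°.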